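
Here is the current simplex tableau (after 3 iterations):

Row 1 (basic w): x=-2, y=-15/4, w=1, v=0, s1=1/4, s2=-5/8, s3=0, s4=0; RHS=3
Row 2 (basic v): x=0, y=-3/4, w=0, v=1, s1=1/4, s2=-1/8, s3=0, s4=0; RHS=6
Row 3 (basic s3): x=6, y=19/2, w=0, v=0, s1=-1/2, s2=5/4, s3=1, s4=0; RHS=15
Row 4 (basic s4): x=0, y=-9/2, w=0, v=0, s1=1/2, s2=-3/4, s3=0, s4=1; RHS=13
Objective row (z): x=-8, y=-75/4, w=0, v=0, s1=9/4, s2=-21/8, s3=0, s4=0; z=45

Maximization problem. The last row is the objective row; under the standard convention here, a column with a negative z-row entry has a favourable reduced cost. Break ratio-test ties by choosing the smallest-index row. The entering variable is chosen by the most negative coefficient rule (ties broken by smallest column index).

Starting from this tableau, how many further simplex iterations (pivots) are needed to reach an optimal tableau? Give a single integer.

pivot: y in, s3 out → z = 2835/38
pivot: s2 in, y out → z = 153/2
No improving column remains; optimal.

2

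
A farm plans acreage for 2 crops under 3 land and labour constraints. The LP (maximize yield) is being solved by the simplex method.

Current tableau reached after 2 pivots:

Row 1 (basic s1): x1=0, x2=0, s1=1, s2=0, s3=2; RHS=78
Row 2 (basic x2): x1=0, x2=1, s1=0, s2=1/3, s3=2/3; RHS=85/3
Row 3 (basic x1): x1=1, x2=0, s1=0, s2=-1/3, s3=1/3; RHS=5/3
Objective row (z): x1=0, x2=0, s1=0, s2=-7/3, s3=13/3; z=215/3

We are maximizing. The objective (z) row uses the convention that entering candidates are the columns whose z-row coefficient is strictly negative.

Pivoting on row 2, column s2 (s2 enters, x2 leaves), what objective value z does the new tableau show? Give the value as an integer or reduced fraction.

270

Minimum ratio for s2: (85/3)/(1/3) = 85.
z changes by −(z-row coeff of s2)·ratio = −(-7/3)·85 = 595/3.
New z = 215/3 + (595/3) = 270.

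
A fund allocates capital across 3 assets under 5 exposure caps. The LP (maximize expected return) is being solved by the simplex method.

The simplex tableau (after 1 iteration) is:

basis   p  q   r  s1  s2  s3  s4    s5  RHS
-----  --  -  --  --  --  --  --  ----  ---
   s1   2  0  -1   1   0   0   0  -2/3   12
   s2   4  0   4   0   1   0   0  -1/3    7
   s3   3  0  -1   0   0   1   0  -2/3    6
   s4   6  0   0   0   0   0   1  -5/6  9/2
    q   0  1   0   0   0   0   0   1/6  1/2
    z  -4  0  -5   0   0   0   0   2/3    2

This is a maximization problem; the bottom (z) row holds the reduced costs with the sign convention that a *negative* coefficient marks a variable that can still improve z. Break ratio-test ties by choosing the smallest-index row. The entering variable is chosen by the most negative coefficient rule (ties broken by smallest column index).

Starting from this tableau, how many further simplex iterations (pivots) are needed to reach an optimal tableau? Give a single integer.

1

pivot: r in, s2 out → z = 43/4
No improving column remains; optimal.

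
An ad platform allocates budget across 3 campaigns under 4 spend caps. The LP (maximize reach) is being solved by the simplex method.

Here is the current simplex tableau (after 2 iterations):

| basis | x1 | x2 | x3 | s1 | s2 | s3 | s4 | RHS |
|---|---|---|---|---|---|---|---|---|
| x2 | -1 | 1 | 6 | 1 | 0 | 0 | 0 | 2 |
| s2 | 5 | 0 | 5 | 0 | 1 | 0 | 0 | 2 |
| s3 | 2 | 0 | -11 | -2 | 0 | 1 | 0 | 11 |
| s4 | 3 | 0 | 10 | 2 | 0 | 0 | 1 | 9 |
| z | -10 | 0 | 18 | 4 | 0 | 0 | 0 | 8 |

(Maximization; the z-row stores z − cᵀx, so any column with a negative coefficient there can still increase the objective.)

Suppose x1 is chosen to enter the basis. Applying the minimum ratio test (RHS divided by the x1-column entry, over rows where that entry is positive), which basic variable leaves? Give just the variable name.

Ratios: row 1 (x2): entry -1 ≤ 0, skip; row 2 (s2): 2/5 = 2/5; row 3 (s3): 11/2 = 11/2; row 4 (s4): 9/3 = 3.
Minimum ratio 2/5 is in the s2 row, so s2 leaves.

s2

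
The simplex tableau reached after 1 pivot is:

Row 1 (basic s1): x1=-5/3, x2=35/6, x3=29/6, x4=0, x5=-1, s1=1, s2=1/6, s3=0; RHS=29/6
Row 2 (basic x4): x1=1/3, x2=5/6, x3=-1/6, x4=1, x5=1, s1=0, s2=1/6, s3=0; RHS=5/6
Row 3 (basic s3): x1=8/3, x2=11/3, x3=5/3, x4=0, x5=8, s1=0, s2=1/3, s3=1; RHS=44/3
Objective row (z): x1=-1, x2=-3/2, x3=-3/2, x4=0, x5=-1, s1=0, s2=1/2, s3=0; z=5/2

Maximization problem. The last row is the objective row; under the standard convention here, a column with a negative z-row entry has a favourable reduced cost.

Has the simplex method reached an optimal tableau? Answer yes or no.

no

Column x1 has objective-row coefficient -1, which is negative; an improving pivot exists, so not yet optimal.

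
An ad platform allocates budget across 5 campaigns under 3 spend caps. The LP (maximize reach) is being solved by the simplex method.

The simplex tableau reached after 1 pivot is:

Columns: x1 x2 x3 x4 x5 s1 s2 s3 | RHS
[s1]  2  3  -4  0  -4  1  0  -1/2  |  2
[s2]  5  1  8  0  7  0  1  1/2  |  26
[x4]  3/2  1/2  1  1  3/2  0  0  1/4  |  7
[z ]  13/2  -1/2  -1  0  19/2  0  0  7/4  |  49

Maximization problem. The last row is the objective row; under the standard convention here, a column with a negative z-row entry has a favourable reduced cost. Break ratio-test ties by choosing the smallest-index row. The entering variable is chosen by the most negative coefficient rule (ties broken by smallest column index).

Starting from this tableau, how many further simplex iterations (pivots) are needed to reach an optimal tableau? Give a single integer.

2

pivot: x3 in, s2 out → z = 209/4
pivot: x2 in, s1 out → z = 377/7
No improving column remains; optimal.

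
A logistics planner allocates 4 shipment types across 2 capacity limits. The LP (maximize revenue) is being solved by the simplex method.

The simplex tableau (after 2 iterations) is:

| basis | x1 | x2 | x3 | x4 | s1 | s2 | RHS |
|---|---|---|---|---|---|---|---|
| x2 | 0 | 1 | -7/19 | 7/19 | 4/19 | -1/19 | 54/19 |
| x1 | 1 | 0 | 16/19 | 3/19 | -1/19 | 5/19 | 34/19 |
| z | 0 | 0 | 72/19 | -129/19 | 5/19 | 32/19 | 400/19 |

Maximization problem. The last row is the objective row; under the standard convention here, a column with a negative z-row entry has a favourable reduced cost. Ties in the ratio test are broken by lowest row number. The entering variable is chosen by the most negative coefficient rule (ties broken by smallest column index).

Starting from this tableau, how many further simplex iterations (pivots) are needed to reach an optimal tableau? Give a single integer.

pivot: x4 in, x2 out → z = 514/7
pivot: x3 in, x1 out → z = 526/7
No improving column remains; optimal.

2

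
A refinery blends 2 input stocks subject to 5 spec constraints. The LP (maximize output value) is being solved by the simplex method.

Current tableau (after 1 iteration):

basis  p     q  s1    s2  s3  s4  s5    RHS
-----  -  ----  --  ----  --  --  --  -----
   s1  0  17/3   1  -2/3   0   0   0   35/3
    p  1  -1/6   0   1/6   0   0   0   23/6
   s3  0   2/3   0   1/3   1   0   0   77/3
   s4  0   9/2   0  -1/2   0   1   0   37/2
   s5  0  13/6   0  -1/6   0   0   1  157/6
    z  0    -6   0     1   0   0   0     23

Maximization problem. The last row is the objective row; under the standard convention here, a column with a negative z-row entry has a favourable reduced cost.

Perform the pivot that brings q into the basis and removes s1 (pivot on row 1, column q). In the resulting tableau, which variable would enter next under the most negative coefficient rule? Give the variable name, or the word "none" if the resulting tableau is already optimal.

none

Pivot element 17/3. New z-row = old z-row − (-6)·(row 1/(17/3)).
Updated z-row coefficients: p: 0, q: 0, s1: 18/17, s2: 5/17, s3: 0, s4: 0, s5: 0.
No coefficient is strictly negative; the tableau after this pivot is optimal.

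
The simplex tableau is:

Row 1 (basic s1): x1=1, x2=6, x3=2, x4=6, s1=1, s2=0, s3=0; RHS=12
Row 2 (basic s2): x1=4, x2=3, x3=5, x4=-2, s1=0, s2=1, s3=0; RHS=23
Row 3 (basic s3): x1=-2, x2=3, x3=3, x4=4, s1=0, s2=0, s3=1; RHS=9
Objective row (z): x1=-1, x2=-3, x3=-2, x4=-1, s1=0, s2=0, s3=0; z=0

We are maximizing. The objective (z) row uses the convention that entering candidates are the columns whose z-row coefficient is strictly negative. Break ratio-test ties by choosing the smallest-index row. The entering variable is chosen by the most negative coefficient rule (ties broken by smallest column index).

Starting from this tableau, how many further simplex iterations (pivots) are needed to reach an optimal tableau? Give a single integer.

3

pivot: x2 in, s1 out → z = 6
pivot: x3 in, s3 out → z = 15/2
pivot: x1 in, s2 out → z = 166/17
No improving column remains; optimal.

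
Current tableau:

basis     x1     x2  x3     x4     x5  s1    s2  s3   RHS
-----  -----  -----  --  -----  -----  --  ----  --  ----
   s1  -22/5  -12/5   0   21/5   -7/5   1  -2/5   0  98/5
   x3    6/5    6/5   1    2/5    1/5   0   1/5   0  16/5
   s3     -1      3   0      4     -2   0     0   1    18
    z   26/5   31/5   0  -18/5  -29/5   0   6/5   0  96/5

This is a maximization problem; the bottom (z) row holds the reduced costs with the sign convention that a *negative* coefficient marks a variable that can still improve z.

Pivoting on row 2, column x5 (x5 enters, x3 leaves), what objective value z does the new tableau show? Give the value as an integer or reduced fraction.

Minimum ratio for x5: (16/5)/(1/5) = 16.
z changes by −(z-row coeff of x5)·ratio = −(-29/5)·16 = 464/5.
New z = 96/5 + (464/5) = 112.

112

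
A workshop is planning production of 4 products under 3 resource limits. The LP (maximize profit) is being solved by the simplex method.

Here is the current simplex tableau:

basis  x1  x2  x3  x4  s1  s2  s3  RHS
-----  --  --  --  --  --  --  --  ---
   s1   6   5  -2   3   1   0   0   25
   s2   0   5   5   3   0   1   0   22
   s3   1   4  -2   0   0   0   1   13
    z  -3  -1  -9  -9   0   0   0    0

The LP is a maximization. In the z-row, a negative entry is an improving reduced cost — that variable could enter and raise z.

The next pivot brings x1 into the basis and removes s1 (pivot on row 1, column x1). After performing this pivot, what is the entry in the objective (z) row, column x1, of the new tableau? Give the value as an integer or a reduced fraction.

0

Pivot element is row 1, column x1: 6.
Normalize row 1: new (row 1, x1) = 6/6 = 1.
z-row ← z-row − (-3)·(new row 1): -3 − (-3)·1 = 0.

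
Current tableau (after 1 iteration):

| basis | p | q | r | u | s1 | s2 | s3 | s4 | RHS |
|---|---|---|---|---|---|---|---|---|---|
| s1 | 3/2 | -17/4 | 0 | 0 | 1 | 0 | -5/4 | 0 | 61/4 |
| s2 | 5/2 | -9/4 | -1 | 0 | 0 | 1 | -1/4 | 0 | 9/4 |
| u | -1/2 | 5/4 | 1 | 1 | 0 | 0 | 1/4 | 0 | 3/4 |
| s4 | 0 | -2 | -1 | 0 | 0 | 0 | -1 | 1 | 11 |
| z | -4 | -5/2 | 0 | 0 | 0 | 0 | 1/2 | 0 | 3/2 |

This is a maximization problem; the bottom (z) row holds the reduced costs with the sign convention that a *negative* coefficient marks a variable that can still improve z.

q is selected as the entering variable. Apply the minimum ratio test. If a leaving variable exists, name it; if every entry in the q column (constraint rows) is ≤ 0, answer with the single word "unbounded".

u

Ratios: row 1 (s1): entry -17/4 ≤ 0, skip; row 2 (s2): entry -9/4 ≤ 0, skip; row 3 (u): (3/4)/(5/4) = 3/5; row 4 (s4): entry -2 ≤ 0, skip.
Minimum ratio is in the u row, so u leaves.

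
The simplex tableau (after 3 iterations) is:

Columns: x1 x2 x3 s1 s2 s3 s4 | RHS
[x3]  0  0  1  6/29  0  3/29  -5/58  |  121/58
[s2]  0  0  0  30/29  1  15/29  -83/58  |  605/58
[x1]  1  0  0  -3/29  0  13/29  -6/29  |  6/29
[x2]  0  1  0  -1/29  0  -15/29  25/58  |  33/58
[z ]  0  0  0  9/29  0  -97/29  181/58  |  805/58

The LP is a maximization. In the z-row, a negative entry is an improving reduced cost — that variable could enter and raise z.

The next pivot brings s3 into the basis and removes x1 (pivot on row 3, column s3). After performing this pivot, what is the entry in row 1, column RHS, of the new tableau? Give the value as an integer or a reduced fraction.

Pivot element is row 3, column s3: 13/29.
Normalize row 3: new (row 3, RHS) = (6/29)/(13/29) = 6/13.
row 1 ← row 1 − (3/29)·(new row 3): 121/58 − (3/29)·(6/13) = 53/26.

53/26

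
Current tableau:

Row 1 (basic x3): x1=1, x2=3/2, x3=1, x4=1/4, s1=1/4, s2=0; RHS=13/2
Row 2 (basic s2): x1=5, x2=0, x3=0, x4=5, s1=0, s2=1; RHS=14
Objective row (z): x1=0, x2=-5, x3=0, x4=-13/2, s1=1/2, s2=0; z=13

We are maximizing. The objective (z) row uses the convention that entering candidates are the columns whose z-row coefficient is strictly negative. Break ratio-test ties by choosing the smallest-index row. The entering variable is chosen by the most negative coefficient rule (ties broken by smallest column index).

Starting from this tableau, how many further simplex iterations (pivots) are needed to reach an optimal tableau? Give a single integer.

2

pivot: x4 in, s2 out → z = 156/5
pivot: x2 in, x3 out → z = 758/15
No improving column remains; optimal.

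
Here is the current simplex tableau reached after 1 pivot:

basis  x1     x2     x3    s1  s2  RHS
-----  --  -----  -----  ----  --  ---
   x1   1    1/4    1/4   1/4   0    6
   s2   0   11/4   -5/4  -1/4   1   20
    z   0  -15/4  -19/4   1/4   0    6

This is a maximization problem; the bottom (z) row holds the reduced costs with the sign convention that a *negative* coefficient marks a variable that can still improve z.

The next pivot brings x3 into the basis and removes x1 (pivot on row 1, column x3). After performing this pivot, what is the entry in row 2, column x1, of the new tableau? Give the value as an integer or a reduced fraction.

Pivot element is row 1, column x3: 1/4.
Normalize row 1: new (row 1, x1) = 1/(1/4) = 4.
row 2 ← row 2 − (-5/4)·(new row 1): 0 − (-5/4)·4 = 5.

5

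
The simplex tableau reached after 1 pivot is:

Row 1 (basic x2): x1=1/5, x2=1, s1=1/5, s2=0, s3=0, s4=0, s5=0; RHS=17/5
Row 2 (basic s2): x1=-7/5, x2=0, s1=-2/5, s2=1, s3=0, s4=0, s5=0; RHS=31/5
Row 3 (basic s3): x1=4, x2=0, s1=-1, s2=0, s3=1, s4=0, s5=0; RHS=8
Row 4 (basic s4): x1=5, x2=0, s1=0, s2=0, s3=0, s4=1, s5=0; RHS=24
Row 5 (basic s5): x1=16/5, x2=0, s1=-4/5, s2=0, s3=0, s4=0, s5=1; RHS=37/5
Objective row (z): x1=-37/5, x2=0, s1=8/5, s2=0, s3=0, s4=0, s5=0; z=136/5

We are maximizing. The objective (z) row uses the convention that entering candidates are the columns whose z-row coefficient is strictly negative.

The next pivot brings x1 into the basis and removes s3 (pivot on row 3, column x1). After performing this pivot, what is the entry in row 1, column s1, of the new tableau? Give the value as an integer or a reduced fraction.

1/4

Pivot element is row 3, column x1: 4.
Normalize row 3: new (row 3, s1) = (-1)/4 = -1/4.
row 1 ← row 1 − (1/5)·(new row 3): 1/5 − (1/5)·(-1/4) = 1/4.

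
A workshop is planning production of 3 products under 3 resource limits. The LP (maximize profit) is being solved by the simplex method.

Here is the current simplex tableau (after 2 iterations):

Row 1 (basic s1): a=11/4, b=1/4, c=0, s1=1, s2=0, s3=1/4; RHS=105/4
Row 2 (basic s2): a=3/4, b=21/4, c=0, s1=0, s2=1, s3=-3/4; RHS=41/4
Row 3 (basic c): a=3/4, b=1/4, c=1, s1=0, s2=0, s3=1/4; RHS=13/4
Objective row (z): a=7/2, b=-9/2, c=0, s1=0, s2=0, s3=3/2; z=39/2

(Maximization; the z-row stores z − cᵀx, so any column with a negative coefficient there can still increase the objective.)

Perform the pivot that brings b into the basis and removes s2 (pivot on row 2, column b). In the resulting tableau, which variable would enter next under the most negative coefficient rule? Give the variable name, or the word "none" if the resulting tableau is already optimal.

Pivot element 21/4. New z-row = old z-row − (-9/2)·(row 2/(21/4)).
Updated z-row coefficients: a: 29/7, b: 0, c: 0, s1: 0, s2: 6/7, s3: 6/7.
No coefficient is strictly negative; the tableau after this pivot is optimal.

none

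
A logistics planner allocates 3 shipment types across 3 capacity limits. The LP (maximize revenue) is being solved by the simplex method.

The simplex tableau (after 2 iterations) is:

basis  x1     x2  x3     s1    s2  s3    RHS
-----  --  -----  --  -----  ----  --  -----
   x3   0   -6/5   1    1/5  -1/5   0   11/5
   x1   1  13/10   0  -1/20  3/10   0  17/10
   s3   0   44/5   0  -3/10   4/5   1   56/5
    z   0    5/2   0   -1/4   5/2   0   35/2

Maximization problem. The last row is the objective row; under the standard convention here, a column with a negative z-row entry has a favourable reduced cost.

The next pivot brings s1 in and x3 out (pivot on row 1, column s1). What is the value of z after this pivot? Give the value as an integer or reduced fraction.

Minimum ratio for s1: (11/5)/(1/5) = 11.
z changes by −(z-row coeff of s1)·ratio = −(-1/4)·11 = 11/4.
New z = 35/2 + (11/4) = 81/4.

81/4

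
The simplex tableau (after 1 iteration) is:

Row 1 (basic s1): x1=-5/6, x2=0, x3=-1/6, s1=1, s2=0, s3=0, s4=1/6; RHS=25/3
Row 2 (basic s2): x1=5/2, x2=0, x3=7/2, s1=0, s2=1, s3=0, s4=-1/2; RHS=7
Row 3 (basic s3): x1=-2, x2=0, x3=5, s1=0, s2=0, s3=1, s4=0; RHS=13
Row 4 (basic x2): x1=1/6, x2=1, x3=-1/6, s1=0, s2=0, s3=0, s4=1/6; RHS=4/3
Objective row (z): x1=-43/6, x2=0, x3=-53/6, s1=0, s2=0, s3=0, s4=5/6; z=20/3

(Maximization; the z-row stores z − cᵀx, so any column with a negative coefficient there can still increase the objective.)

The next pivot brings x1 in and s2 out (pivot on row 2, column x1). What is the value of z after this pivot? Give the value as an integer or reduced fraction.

401/15

Minimum ratio for x1: 7/(5/2) = 14/5.
z changes by −(z-row coeff of x1)·ratio = −(-43/6)·(14/5) = 301/15.
New z = 20/3 + (301/15) = 401/15.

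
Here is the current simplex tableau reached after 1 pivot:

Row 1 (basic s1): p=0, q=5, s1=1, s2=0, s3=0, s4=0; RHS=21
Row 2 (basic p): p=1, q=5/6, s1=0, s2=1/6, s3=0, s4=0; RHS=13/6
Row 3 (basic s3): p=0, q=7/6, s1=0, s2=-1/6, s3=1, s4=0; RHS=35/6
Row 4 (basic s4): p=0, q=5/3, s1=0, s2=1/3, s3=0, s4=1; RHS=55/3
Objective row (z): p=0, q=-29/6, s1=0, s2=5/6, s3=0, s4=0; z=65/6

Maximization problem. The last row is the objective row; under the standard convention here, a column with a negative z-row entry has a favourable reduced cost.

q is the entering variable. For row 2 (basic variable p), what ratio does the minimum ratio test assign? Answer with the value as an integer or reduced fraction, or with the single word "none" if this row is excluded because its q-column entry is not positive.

13/5

Ratio = RHS / (q entry) = (13/6) / (5/6) = 13/5.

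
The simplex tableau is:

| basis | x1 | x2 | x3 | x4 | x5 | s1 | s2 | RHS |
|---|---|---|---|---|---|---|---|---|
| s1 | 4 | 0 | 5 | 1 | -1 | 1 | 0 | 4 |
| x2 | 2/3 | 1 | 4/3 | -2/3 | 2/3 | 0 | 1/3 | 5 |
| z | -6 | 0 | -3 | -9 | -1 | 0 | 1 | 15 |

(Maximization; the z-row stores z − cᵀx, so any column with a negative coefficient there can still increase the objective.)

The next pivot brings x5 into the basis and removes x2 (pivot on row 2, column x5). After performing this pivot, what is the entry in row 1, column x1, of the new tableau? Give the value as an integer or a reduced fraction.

5

Pivot element is row 2, column x5: 2/3.
Normalize row 2: new (row 2, x1) = (2/3)/(2/3) = 1.
row 1 ← row 1 − (-1)·(new row 2): 4 − (-1)·1 = 5.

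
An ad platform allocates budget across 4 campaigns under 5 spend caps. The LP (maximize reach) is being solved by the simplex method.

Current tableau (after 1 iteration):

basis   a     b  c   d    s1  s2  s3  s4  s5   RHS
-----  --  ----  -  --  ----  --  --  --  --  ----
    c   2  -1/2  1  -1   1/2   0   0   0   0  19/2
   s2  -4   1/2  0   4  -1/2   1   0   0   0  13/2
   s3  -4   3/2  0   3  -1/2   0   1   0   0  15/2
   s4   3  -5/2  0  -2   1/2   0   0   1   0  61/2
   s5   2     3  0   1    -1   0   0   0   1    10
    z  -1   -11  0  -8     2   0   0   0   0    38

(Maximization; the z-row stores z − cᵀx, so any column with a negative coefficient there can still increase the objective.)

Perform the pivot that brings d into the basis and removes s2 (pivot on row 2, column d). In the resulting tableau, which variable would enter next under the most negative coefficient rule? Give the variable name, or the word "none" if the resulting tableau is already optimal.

Pivot element 4. New z-row = old z-row − (-8)·(row 2/4).
Updated z-row coefficients: a: -9, b: -10, c: 0, d: 0, s1: 1, s2: 2, s3: 0, s4: 0, s5: 0.
The most negative is -10 in column b, so b would enter next.

b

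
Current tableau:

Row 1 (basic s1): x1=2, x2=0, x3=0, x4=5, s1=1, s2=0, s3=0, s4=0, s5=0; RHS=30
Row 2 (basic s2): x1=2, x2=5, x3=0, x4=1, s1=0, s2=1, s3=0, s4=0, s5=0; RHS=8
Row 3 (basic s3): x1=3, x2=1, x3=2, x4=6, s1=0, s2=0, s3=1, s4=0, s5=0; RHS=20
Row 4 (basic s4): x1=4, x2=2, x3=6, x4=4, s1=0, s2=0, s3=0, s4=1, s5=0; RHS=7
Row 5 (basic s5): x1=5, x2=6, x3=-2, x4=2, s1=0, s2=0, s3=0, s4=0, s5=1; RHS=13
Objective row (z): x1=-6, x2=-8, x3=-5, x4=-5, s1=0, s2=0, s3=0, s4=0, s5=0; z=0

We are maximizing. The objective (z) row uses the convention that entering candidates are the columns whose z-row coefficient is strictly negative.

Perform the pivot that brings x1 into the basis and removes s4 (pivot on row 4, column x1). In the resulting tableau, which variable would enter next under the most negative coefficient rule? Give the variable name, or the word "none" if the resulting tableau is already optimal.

Pivot element 4. New z-row = old z-row − (-6)·(row 4/4).
Updated z-row coefficients: x1: 0, x2: -5, x3: 4, x4: 1, s1: 0, s2: 0, s3: 0, s4: 3/2, s5: 0.
The most negative is -5 in column x2, so x2 would enter next.

x2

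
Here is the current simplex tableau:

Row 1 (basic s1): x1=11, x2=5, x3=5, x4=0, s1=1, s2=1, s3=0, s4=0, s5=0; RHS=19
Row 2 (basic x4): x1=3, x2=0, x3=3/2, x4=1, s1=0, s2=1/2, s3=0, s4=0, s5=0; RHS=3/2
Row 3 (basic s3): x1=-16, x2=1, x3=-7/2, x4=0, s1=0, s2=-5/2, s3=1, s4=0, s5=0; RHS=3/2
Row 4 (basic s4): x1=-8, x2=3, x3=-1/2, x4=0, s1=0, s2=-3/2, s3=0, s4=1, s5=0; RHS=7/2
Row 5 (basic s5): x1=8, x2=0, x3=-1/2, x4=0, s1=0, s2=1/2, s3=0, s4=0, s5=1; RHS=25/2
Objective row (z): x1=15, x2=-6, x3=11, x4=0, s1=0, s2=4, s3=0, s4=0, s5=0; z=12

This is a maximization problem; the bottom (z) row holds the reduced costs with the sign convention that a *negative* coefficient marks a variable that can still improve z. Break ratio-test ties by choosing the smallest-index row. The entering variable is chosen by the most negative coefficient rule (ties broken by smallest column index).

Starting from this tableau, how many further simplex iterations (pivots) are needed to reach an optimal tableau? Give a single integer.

pivot: x2 in, s4 out → z = 19
pivot: x1 in, x4 out → z = 39/2
No improving column remains; optimal.

2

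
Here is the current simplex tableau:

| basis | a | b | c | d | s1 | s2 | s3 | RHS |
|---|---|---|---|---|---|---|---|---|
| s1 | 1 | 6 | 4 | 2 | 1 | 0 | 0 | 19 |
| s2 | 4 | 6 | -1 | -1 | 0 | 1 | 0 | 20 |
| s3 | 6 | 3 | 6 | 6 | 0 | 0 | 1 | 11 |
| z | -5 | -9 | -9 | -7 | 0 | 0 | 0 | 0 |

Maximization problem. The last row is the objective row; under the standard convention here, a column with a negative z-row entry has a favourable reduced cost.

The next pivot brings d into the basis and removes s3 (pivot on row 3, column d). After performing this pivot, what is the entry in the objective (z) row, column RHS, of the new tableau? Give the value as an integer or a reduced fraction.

77/6

Pivot element is row 3, column d: 6.
Normalize row 3: new (row 3, RHS) = 11/6 = 11/6.
z-row ← z-row − (-7)·(new row 3): 0 − (-7)·(11/6) = 77/6.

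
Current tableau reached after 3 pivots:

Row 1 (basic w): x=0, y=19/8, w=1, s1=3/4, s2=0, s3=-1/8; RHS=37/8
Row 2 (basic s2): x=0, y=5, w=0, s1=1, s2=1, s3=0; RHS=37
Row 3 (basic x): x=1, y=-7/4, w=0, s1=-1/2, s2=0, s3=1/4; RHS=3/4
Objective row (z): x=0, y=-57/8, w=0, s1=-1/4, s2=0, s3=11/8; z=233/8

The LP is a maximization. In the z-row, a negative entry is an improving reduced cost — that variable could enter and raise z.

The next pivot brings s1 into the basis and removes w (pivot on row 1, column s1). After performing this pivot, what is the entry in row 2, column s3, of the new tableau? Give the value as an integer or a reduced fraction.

Pivot element is row 1, column s1: 3/4.
Normalize row 1: new (row 1, s3) = (-1/8)/(3/4) = -1/6.
row 2 ← row 2 − 1·(new row 1): 0 − 1·(-1/6) = 1/6.

1/6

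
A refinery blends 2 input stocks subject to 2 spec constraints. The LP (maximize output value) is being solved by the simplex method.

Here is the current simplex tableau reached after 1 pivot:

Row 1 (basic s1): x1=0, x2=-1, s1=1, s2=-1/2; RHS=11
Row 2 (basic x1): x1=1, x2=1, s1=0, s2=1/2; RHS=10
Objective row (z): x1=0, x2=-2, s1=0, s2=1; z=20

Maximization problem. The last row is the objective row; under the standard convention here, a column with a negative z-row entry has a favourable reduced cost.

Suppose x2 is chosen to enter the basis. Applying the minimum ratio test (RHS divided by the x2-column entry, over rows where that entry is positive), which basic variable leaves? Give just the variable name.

Ratios: row 1 (s1): entry -1 ≤ 0, skip; row 2 (x1): 10/1 = 10.
Minimum ratio 10 is in the x1 row, so x1 leaves.

x1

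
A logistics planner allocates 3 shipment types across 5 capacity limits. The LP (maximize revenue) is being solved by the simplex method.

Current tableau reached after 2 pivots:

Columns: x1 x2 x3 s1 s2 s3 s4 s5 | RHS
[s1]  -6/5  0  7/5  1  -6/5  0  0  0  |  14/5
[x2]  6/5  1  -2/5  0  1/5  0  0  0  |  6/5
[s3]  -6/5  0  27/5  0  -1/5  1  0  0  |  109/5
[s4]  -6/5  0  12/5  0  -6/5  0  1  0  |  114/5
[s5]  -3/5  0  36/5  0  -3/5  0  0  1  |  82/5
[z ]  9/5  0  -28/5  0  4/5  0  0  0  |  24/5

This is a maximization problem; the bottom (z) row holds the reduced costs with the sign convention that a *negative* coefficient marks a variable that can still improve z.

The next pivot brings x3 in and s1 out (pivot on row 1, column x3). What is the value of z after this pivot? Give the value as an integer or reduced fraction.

16

Minimum ratio for x3: (14/5)/(7/5) = 2.
z changes by −(z-row coeff of x3)·ratio = −(-28/5)·2 = 56/5.
New z = 24/5 + (56/5) = 16.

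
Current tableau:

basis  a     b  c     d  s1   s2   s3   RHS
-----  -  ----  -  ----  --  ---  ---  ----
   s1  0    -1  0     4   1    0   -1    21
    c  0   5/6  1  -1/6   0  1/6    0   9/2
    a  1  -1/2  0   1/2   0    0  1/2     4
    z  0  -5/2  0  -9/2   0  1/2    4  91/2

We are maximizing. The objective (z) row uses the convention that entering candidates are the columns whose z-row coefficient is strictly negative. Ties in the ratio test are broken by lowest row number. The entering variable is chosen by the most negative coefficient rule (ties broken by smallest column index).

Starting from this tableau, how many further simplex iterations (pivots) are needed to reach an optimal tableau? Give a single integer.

2

pivot: d in, s1 out → z = 553/8
pivot: b in, c out → z = 1781/19
No improving column remains; optimal.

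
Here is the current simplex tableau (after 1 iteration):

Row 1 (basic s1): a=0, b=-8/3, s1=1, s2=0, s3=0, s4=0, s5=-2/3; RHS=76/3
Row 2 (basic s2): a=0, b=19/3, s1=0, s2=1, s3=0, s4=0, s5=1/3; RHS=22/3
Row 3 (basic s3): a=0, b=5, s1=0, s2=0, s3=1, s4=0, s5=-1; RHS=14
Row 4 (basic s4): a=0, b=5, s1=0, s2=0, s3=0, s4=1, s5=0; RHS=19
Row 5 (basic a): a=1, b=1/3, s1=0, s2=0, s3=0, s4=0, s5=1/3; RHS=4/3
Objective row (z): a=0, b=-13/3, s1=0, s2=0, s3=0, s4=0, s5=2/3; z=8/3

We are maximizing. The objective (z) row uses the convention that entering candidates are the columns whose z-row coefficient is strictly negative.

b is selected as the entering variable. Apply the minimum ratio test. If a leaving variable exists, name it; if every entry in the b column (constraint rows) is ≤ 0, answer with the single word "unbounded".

s2

Ratios: row 1 (s1): entry -8/3 ≤ 0, skip; row 2 (s2): (22/3)/(19/3) = 22/19; row 3 (s3): 14/5 = 14/5; row 4 (s4): 19/5 = 19/5; row 5 (a): (4/3)/(1/3) = 4.
Minimum ratio is in the s2 row, so s2 leaves.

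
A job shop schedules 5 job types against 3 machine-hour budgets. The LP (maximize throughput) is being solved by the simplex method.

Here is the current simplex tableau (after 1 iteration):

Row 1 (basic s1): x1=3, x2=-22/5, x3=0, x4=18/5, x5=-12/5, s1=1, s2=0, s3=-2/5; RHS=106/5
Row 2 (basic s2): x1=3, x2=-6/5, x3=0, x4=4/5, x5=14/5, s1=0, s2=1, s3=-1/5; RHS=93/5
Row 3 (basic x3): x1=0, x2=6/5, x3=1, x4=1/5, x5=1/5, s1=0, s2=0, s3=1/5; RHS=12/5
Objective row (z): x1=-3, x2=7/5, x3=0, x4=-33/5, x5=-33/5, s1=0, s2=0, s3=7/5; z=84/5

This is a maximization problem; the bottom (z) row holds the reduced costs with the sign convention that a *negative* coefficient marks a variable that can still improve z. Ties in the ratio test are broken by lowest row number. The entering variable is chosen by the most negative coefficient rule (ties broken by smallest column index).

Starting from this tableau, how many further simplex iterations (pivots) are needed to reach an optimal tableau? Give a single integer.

3

pivot: x4 in, s1 out → z = 167/3
pivot: x5 in, x3 out → z = 96
pivot: x1 in, s2 out → z = 389/4
No improving column remains; optimal.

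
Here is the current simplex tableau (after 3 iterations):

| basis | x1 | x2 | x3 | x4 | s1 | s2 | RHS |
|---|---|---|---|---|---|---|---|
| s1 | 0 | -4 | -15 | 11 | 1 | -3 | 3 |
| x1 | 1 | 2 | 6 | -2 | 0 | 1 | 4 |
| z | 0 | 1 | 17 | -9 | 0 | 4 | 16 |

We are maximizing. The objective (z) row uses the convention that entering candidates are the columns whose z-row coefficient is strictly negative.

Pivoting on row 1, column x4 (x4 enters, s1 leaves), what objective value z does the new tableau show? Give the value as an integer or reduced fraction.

203/11

Minimum ratio for x4: 3/11 = 3/11.
z changes by −(z-row coeff of x4)·ratio = −(-9)·(3/11) = 27/11.
New z = 16 + (27/11) = 203/11.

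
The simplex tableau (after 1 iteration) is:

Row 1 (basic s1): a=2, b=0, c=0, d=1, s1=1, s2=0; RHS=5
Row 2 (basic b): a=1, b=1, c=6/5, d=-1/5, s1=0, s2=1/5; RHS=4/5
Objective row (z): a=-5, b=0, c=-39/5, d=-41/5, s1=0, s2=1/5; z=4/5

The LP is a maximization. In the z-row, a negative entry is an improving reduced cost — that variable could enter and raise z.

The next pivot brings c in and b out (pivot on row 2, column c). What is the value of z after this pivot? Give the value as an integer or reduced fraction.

6

Minimum ratio for c: (4/5)/(6/5) = 2/3.
z changes by −(z-row coeff of c)·ratio = −(-39/5)·(2/3) = 26/5.
New z = 4/5 + (26/5) = 6.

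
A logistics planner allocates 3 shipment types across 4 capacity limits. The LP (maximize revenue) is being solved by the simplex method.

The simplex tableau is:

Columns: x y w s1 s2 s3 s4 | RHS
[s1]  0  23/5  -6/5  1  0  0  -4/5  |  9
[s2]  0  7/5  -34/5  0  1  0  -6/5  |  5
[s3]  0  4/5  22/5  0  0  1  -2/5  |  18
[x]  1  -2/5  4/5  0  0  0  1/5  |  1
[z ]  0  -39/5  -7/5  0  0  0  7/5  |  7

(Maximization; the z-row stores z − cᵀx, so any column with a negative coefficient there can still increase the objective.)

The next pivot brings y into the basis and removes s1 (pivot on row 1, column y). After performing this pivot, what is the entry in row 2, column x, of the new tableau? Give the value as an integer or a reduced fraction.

Pivot element is row 1, column y: 23/5.
Normalize row 1: new (row 1, x) = 0/(23/5) = 0.
row 2 ← row 2 − (7/5)·(new row 1): 0 − (7/5)·0 = 0.

0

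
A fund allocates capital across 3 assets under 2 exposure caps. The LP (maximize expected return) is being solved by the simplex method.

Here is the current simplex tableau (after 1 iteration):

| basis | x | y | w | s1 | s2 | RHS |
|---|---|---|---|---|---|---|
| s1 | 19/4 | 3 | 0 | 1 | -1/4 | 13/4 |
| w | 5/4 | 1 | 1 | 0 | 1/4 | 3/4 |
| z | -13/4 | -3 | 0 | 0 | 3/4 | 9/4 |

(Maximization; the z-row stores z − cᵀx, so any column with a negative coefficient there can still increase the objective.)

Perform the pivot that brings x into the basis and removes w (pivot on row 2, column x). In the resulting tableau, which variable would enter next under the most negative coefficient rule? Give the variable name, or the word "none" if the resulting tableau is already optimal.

Pivot element 5/4. New z-row = old z-row − (-13/4)·(row 2/(5/4)).
Updated z-row coefficients: x: 0, y: -2/5, w: 13/5, s1: 0, s2: 7/5.
The most negative is -2/5 in column y, so y would enter next.

y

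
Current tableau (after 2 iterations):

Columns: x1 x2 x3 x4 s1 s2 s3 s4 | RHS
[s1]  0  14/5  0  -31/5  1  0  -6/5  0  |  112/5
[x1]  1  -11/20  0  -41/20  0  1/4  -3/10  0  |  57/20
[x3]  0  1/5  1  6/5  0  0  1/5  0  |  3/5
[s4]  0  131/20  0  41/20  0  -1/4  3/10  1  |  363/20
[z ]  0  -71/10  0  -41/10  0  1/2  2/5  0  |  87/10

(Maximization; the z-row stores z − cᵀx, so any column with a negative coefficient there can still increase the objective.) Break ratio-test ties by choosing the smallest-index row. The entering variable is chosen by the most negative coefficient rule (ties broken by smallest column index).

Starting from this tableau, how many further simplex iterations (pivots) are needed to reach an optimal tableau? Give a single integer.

2

pivot: x2 in, s4 out → z = 3717/131
pivot: x4 in, x3 out → z = 4239/149
No improving column remains; optimal.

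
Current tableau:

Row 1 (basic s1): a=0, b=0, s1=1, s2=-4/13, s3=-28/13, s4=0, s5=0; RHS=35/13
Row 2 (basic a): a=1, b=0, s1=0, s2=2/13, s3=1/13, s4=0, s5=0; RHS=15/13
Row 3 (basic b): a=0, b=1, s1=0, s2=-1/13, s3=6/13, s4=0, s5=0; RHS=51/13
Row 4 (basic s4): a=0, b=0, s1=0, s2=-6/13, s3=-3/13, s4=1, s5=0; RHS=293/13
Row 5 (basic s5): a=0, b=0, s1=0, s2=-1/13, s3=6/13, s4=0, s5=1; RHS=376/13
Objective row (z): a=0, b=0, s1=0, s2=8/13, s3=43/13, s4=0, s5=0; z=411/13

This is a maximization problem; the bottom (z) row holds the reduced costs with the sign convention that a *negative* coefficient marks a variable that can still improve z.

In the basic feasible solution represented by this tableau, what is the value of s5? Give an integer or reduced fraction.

s5 is basic (row 5); its value is the RHS of that row: 376/13.

376/13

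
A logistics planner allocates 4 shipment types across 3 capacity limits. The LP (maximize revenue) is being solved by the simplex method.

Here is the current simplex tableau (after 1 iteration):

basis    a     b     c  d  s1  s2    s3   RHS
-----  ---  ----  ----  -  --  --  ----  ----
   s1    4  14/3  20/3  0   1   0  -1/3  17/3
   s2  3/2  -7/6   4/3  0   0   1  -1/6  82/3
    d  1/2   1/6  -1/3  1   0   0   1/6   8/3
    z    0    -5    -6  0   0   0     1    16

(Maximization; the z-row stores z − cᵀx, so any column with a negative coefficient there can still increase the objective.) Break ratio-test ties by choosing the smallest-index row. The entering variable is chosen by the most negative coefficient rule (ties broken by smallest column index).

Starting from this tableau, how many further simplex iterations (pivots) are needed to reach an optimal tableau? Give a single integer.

pivot: c in, s1 out → z = 211/10
pivot: b in, c out → z = 309/14
No improving column remains; optimal.

2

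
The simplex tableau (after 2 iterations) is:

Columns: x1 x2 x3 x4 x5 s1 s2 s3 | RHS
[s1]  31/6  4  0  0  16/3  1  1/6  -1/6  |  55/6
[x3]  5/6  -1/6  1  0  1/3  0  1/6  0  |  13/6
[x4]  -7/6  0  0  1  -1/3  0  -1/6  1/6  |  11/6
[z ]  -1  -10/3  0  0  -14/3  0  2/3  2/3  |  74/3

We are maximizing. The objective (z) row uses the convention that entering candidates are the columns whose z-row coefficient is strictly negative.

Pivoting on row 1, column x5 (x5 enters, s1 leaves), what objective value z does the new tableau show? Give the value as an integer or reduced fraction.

523/16

Minimum ratio for x5: (55/6)/(16/3) = 55/32.
z changes by −(z-row coeff of x5)·ratio = −(-14/3)·(55/32) = 385/48.
New z = 74/3 + (385/48) = 523/16.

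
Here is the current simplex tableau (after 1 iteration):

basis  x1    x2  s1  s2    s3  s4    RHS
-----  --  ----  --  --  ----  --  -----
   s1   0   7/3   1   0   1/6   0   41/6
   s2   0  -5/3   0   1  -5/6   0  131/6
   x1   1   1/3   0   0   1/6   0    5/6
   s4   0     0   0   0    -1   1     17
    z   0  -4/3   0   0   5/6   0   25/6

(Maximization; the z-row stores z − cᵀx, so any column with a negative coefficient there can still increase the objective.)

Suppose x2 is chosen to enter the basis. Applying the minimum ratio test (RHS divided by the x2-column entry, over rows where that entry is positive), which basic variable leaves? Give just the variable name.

Ratios: row 1 (s1): (41/6)/(7/3) = 41/14; row 2 (s2): entry -5/3 ≤ 0, skip; row 3 (x1): (5/6)/(1/3) = 5/2; row 4 (s4): entry 0 ≤ 0, skip.
Minimum ratio 5/2 is in the x1 row, so x1 leaves.

x1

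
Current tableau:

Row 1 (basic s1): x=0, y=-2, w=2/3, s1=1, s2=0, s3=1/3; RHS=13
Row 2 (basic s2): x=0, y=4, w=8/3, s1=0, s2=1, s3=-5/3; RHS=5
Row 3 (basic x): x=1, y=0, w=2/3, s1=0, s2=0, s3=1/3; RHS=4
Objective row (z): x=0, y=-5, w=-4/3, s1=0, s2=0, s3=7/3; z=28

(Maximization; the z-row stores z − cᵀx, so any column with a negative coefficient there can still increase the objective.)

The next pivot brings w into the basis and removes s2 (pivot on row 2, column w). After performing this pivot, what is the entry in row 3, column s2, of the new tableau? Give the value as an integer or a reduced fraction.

-1/4

Pivot element is row 2, column w: 8/3.
Normalize row 2: new (row 2, s2) = 1/(8/3) = 3/8.
row 3 ← row 3 − (2/3)·(new row 2): 0 − (2/3)·(3/8) = -1/4.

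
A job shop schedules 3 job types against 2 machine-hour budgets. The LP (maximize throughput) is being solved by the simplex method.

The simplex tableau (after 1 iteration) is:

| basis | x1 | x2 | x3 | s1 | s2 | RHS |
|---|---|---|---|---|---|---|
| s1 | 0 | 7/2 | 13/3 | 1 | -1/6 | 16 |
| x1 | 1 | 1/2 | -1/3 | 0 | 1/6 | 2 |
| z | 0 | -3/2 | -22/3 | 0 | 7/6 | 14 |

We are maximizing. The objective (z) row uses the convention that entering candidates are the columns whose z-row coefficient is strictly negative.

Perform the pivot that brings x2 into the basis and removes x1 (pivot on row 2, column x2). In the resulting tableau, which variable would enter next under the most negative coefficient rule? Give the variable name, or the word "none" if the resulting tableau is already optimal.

x3

Pivot element 1/2. New z-row = old z-row − (-3/2)·(row 2/(1/2)).
Updated z-row coefficients: x1: 3, x2: 0, x3: -25/3, s1: 0, s2: 5/3.
The most negative is -25/3 in column x3, so x3 would enter next.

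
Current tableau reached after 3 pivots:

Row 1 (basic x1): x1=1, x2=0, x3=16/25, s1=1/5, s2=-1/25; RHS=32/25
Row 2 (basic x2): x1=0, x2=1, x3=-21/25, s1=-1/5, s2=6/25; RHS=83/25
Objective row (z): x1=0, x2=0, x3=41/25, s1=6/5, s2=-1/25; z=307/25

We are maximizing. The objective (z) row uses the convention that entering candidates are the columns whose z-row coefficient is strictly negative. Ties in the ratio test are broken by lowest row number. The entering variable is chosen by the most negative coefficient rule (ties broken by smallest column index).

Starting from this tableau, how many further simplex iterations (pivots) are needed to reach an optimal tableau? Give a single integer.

1

pivot: s2 in, x2 out → z = 77/6
No improving column remains; optimal.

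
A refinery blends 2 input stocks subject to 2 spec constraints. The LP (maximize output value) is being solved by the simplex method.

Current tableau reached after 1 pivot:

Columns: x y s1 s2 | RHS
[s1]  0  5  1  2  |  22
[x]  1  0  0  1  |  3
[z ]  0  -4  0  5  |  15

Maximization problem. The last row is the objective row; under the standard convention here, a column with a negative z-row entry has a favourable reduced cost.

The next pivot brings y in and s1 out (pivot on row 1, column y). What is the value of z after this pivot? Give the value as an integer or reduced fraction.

163/5

Minimum ratio for y: 22/5 = 22/5.
z changes by −(z-row coeff of y)·ratio = −(-4)·(22/5) = 88/5.
New z = 15 + (88/5) = 163/5.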